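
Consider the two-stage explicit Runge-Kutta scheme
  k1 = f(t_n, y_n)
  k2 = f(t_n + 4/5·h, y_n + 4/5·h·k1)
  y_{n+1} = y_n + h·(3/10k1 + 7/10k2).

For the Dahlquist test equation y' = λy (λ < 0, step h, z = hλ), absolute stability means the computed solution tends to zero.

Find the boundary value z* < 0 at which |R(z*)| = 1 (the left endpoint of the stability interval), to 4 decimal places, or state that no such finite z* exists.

Test eqn y'=λy, z=hλ:
  k1=λy_n ⇒ h·k1=z·y_n;  k2=λ(1+4/5z)y_n ⇒ h·k2=z(1+4/5z)y_n
  y_{n+1}/y_n = 1 + 3/10z + 7/10z(1+4/5z) = 1 + z + 14/25z²
  so R(z) = 1 + z + 14/25z².

Need |R(x)|<1, x<0.
x=-0.91: |R|=0.5537
R=1: x+14/25x²=0 ⇒ x=−25/14=-1.7857; min R=1−1/(4·14/25)=0.5536>−1
Confirm numerically:
  x=-1.325: |R|=0.65815 <1
  x=-0.916: |R|=0.55387 <1
  x=-0.906: |R|=0.55367 <1
  x=-0.897: |R|=0.55358 <1
  x=-1.894: |R|=1.11485 >1
  x=-1.889: |R|=1.10926 >1
Interval (-1.7857, 0).

z* = -1.7857.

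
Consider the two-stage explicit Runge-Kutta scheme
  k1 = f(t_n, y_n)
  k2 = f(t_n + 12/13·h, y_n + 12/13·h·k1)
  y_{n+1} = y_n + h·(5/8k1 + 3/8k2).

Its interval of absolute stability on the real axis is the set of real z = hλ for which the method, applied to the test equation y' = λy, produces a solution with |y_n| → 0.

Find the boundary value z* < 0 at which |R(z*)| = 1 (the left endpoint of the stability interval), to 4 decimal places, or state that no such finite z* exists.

z* = -2.8889.

Set f=λy, z=hλ:
  k1=λy_n ⇒ h·k1=z·y_n;  k2=λ(1+12/13z)y_n ⇒ h·k2=z(1+12/13z)y_n
  y_{n+1}/y_n = 1 + 5/8z + 3/8z(1+12/13z) = 1 + z + 9/26z²
  ⇒ R(z) = 1 + z + 9/26z².

Boundary: |R(x)|=1, x<0.
x=-0.5: |R|=0.5865
R=1: x+9/26x²=0 ⇒ x=−26/9=-2.8889; min R=1−1/(4·9/26)=0.2778>−1
Confirm numerically:
  x=-2.519: |R|=0.67747 <1
  x=-1.893: |R|=0.34742 <1
  x=-1.755: |R|=0.31116 <1
  x=-1.478: |R|=0.27817 <1
  x=-3.139: |R|=1.27176 >1
  x=-3.108: |R|=1.23573 >1
  x=-2.992: |R|=1.10679 >1
Interval (-2.8889, 0).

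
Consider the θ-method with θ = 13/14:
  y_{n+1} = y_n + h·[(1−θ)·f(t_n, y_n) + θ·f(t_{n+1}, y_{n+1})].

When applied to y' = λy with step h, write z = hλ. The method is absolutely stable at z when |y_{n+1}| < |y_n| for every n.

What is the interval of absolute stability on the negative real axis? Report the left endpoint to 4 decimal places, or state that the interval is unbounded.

(−∞, 0) — no finite endpoint.

On y'=λy, z=hλ:
  y_{n+1} = y_n + z·[1/14·y_n + 13/14·y_{n+1}] ⇒ (1 − 13/14z)y_{n+1} = (1 + 1/14z)y_n
  Hence R(z) = (1 + 1/14z)/(1 − 13/14z).

Need |R(x)|<1, x<0.
x=-1.71: |R|=0.3392
x=-2: |R|=0.3000
x=-10: |R|=0.0278
x=-100: |R|=0.0654
θ=13/14≥1/2 ⇒ |1+1/14x|<|1−13/14x| ∀x<0 ⇒ unbounded interval.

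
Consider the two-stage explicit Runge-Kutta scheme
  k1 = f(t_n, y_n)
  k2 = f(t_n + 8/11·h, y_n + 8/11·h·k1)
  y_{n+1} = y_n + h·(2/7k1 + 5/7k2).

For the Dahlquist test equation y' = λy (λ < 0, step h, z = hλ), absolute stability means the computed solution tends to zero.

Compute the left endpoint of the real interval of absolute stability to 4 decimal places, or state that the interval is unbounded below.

On y'=λy, z=hλ:
  k1=λy_n ⇒ h·k1=z·y_n;  k2=λ(1+8/11z)y_n ⇒ h·k2=z(1+8/11z)y_n
  y_{n+1}/y_n = 1 + 2/7z + 5/7z(1+8/11z) = 1 + z + 40/77z²
  R(z) = 1 + z + 40/77z².

Boundary: |R(x)|=1, x<0.
x=-1.38: |R|=0.6093
R=1: x+40/77x²=0 ⇒ x=−77/40=-1.9250; min R=1−1/(4·40/77)=0.5188>−1
Confirm numerically:
  x=-1.335: |R|=0.59083 <1
  x=-0.790: |R|=0.53421 <1
  x=-0.778: |R|=0.53643 <1
  x=-1.956: |R|=1.03150 >1
  x=-1.952: |R|=1.02738 >1
  x=-1.948: |R|=1.02327 >1
Interval (-1.9250, 0).

left endpoint -1.9250.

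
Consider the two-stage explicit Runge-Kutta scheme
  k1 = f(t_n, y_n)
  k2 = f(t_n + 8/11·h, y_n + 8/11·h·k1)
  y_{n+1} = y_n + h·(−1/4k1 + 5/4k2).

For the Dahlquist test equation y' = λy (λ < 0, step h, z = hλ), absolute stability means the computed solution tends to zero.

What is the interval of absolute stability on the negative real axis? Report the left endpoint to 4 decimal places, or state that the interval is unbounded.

(-1.1000, 0).

Set f=λy, z=hλ:
  k1=λy_n ⇒ h·k1=z·y_n;  k2=λ(1+8/11z)y_n ⇒ h·k2=z(1+8/11z)y_n
  y_{n+1}/y_n = 1 − 1/4z + 5/4z(1+8/11z) = 1 + z + 10/11z²
  ⇒ R(z) = 1 + z + 10/11z².

Solve |R(x)|<1 on ℝ⁻.
x=-0.69: |R|=0.7428
R=1: x+10/11x²=0 ⇒ x=−11/10=-1.1000; min R=1−1/(4·10/11)=0.7250>−1
Confirm numerically:
  x=-1.066: |R|=0.96705 <1
  x=-1.049: |R|=0.95136 <1
  x=-0.555: |R|=0.72502 <1
  x=-1.337: |R|=1.28806 >1
  x=-1.205: |R|=1.11502 >1
  x=-1.149: |R|=1.05118 >1
Interval (-1.1000, 0).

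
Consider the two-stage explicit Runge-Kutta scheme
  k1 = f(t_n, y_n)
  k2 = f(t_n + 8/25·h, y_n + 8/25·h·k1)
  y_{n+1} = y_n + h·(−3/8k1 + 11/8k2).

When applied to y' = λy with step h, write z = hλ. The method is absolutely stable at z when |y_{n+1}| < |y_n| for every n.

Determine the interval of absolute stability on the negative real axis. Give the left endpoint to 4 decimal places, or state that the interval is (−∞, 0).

On y'=λy, z=hλ:
  k1=λy_n ⇒ h·k1=z·y_n;  k2=λ(1+8/25z)y_n ⇒ h·k2=z(1+8/25z)y_n
  y_{n+1}/y_n = 1 − 3/8z + 11/8z(1+8/25z) = 1 + z + 11/25z²
  ⇒ R(z) = 1 + z + 11/25z².

Need |R(x)|<1, x<0.
x=-1.09: |R|=0.4328
R=1: x+11/25x²=0 ⇒ x=−25/11=-2.2727; min R=1−1/(4·11/25)=0.4318>−1
Confirm numerically:
  x=-2.135: |R|=0.87062 <1
  x=-1.860: |R|=0.66222 <1
  x=-1.197: |R|=0.43344 <1
  x=-2.712: |R|=1.52418 >1
  x=-2.457: |R|=1.19921 >1
  x=-2.434: |R|=1.17272 >1
So |R|<1 on (-2.2727, 0).

(-2.2727, 0).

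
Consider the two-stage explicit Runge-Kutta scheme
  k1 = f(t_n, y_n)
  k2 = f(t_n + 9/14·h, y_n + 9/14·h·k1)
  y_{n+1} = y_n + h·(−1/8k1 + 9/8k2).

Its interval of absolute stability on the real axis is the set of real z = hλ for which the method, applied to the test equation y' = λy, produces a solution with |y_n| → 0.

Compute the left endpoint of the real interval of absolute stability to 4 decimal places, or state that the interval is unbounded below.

With y'=λy (z=hλ):
  k1=λy_n ⇒ h·k1=z·y_n;  k2=λ(1+9/14z)y_n ⇒ h·k2=z(1+9/14z)y_n
  y_{n+1}/y_n = 1 − 1/8z + 9/8z(1+9/14z) = 1 + z + 81/112z²
  ⇒ R(z) = 1 + z + 81/112z².

Need |R(x)|<1, x<0.
x=-1.05: |R|=0.7473
R=1: x+81/112x²=0 ⇒ x=−112/81=-1.3827; min R=1−1/(4·81/112)=0.6543>−1
Confirm numerically:
  x=-1.182: |R|=0.82842 <1
  x=-1.133: |R|=0.79538 <1
  x=-0.811: |R|=0.66467 <1
  x=-1.655: |R|=1.32590 >1
  x=-1.585: |R|=1.23188 >1
  x=-1.471: |R|=1.09392 >1
Interval (-1.3827, 0).

left endpoint -1.3827.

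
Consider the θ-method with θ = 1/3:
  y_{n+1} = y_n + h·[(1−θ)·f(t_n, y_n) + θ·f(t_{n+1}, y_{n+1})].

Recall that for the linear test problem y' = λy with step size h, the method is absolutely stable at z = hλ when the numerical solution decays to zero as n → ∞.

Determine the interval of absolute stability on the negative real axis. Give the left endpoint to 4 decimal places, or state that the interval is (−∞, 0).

Test eqn y'=λy, z=hλ:
  y_{n+1} = y_n + z·[2/3·y_n + 1/3·y_{n+1}] ⇒ (1 − 1/3z)y_{n+1} = (1 + 2/3z)y_n
  Hence R(z) = (1 + 2/3z)/(1 − 1/3z).

Need |R(x)|<1, x<0.
x=-1.17: |R|=0.1583
R=−1: 1+2/3x = −1+1/3x ⇒ -1/3x=2 ⇒ x=2/(-1/3)=-6.0000
Confirm numerically:
  x=-4.907: |R|=0.86177 <1
  x=-4.788: |R|=0.84438 <1
  x=-2.652: |R|=0.40764 <1
  x=-6.520: |R|=1.05462 >1
  x=-6.376: |R|=1.04010 >1
  x=-6.349: |R|=1.03733 >1
So |R|<1 on (-6.0000, 0).

z∈(-6.0000,0).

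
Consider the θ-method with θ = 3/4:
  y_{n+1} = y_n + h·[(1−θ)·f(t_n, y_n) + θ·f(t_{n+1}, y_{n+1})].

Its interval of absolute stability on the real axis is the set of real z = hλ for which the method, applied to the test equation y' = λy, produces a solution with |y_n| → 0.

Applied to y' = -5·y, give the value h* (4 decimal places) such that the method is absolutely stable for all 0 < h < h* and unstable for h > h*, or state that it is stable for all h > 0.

Set f=λy, z=hλ:
  y_{n+1} = y_n + z·[1/4·y_n + 3/4·y_{n+1}] ⇒ (1 − 3/4z)y_{n+1} = (1 + 1/4z)y_n
  so R(z) = (1 + 1/4z)/(1 − 3/4z).

Find x<0 with |R(x)|<1.
x=-0.53: |R|=0.6208
x=-2: |R|=0.2000
x=-10: |R|=0.1765
x=-100: |R|=0.3158
θ=3/4≥1/2 ⇒ |1+1/4x|<|1−3/4x| ∀x<0 ⇒ stable on all of ℝ⁻.

interval (−∞, 0). Any h>0 works for λ=-5.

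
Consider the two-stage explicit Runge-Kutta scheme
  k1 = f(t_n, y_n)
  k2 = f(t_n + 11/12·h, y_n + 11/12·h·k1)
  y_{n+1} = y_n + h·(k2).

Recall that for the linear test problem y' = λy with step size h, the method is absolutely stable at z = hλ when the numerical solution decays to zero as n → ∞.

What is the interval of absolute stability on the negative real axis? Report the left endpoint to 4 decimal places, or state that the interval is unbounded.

(-1.0909, 0).

With y'=λy (z=hλ):
  k1=λy_n ⇒ h·k1=z·y_n;  k2=λ(1+11/12z)y_n ⇒ h·k2=z(1+11/12z)y_n
  y_{n+1}/y_n = 1 + z(1+11/12z) = 1 + z + 11/12z²
  ⇒ R(z) = 1 + z + 11/12z².

Need |R(x)|<1, x<0.
x=-1.32: |R|=1.2772
R=1: x+11/12x²=0 ⇒ x=−12/11=-1.0909; min R=1−1/(4·11/12)=0.7273>−1
Confirm numerically:
  x=-1.001: |R|=0.91750 <1
  x=-0.975: |R|=0.89641 <1
  x=-0.619: |R|=0.73223 <1
  x=-0.544: |R|=0.72727 <1
  x=-1.419: |R|=1.42676 >1
  x=-1.255: |R|=1.18877 >1
So |R|<1 on (-1.0909, 0).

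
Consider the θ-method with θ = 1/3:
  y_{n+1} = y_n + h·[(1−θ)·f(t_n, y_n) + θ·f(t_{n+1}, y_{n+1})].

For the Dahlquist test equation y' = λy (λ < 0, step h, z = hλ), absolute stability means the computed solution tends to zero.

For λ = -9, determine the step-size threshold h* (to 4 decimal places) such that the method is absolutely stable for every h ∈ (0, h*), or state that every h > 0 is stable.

Test eqn y'=λy, z=hλ:
  y_{n+1} = y_n + z·[2/3·y_n + 1/3·y_{n+1}] ⇒ (1 − 1/3z)y_{n+1} = (1 + 2/3z)y_n
  Hence R(z) = (1 + 2/3z)/(1 − 1/3z).

Boundary: |R(x)|=1, x<0.
x=-0.75: |R|=0.4000
R=−1: 1+2/3x = −1+1/3x ⇒ -1/3x=2 ⇒ x=2/(-1/3)=-6.0000
Confirm numerically:
  x=-4.817: |R|=0.84866 <1
  x=-3.864: |R|=0.68881 <1
  x=-3.200: |R|=0.54839 <1
  x=-6.481: |R|=1.05073 >1
  x=-6.110: |R|=1.01207 >1
Stable set (-6.0000, 0).

(-6.0000,0); λ=-9 ⇒ h* = (6)/9 = 0.6667.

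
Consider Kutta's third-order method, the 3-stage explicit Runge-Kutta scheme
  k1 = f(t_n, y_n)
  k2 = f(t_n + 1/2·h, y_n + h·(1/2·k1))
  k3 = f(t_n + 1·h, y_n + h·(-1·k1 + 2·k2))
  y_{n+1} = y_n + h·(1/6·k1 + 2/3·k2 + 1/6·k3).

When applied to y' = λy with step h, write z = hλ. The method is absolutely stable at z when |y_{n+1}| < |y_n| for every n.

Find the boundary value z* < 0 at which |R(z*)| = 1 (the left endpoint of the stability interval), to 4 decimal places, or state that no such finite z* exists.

z* = -2.5127.

Set f=λy, z=hλ:
  order 3, 3-stage ⇒ R(z)=1+z+z^2/2+z^3/6
  (e.g. R(-1.12)=0.27305, |R|=0.27305)

Solve |R(x)|<1 on ℝ⁻.
x=-1.12: |R|=0.2730
|R(-1.88)|=0.2202 |R(-1.58)|=0.0108 |R(-1.46)|=0.0871
Bisect:
  x_lo=-2.9819 |R|=1.9550  x_hi=-0.2393 |R|=0.7870
  mid=-1.61058 |R|=0.00990 →hi
  mid=-2.29622 |R|=0.67776 →hi
  mid=-2.63904 |R|=1.22006 →lo
  mid=-2.46763 |R|=0.92735 →hi
  mid=-2.55334 |R|=1.06800 →lo
  mid=-2.51048 |R|=0.99629 →hi
  mid=-2.53191 |R|=1.03179 →lo
  ...
  [-2.51283,-2.51266] ⇒ x*=-2.5127
Stable set (-2.5127, 0).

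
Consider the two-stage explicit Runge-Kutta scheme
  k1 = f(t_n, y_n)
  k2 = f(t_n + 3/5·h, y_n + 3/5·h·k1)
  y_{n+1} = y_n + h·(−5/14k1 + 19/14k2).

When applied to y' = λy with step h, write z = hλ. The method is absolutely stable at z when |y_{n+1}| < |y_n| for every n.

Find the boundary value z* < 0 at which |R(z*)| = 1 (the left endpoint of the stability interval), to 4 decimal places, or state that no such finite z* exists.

z* = -1.2281.

On y'=λy, z=hλ:
  k1=λy_n ⇒ h·k1=z·y_n;  k2=λ(1+3/5z)y_n ⇒ h·k2=z(1+3/5z)y_n
  y_{n+1}/y_n = 1 − 5/14z + 19/14z(1+3/5z) = 1 + z + 57/70z²
  ⇒ R(z) = 1 + z + 57/70z².

Need |R(x)|<1, x<0.
x=-1.08: |R|=0.8698
R=1: x+57/70x²=0 ⇒ x=−70/57=-1.2281; min R=1−1/(4·57/70)=0.6930>−1
Confirm numerically:
  x=-0.921: |R|=0.76971 <1
  x=-0.743: |R|=0.70653 <1
  x=-0.559: |R|=0.69545 <1
  x=-0.526: |R|=0.69929 <1
  x=-1.735: |R|=1.71618 >1
  x=-1.624: |R|=1.52358 >1
Stable set (-1.2281, 0).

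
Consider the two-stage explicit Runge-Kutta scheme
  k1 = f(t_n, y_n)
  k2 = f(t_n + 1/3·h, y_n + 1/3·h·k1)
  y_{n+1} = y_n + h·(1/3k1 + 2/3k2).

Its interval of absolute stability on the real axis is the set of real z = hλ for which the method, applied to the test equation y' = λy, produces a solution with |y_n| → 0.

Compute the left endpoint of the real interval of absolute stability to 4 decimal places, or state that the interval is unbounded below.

left endpoint -4.5000.

Test eqn y'=λy, z=hλ:
  k1=λy_n ⇒ h·k1=z·y_n;  k2=λ(1+1/3z)y_n ⇒ h·k2=z(1+1/3z)y_n
  y_{n+1}/y_n = 1 + 1/3z + 2/3z(1+1/3z) = 1 + z + 2/9z²
  so R(z) = 1 + z + 2/9z².

Solve |R(x)|<1 on ℝ⁻.
x=-1.18: |R|=0.1294
R=1: x+2/9x²=0 ⇒ x=−9/2=-4.5000; min R=1−1/(4·2/9)=-0.1250>−1
Confirm numerically:
  x=-3.094: |R|=0.03330 <1
  x=-3.012: |R|=0.00403 <1
  x=-1.986: |R|=0.10951 <1
  x=-1.970: |R|=0.10758 <1
  x=-4.719: |R|=1.22966 >1
  x=-4.625: |R|=1.12847 >1
Stable set (-4.5000, 0).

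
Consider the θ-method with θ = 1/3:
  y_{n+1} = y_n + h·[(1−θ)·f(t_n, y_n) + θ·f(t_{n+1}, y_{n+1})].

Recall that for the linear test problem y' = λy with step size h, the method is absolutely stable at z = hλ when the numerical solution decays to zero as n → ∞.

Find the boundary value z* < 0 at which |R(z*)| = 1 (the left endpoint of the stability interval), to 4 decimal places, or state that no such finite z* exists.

On y'=λy, z=hλ:
  y_{n+1} = y_n + z·[2/3·y_n + 1/3·y_{n+1}] ⇒ (1 − 1/3z)y_{n+1} = (1 + 2/3z)y_n
  so R(z) = (1 + 2/3z)/(1 − 1/3z).

Solve |R(x)|<1 on ℝ⁻.
x=-1.34: |R|=0.0737
R=−1: 1+2/3x = −1+1/3x ⇒ -1/3x=2 ⇒ x=2/(-1/3)=-6.0000
Confirm numerically:
  x=-5.218: |R|=0.90484 <1
  x=-4.796: |R|=0.84556 <1
  x=-2.513: |R|=0.36750 <1
  x=-6.260: |R|=1.02808 >1
  x=-6.056: |R|=1.00618 >1
Stable set (-6.0000, 0).

z* = -6.0000.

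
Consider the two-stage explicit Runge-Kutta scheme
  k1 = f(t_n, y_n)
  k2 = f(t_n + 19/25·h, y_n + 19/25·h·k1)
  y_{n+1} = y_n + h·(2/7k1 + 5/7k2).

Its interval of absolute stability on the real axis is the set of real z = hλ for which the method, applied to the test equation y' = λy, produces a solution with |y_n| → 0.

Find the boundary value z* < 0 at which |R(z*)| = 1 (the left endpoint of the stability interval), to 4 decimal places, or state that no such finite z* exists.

z* = -1.8421.

With y'=λy (z=hλ):
  k1=λy_n ⇒ h·k1=z·y_n;  k2=λ(1+19/25z)y_n ⇒ h·k2=z(1+19/25z)y_n
  y_{n+1}/y_n = 1 + 2/7z + 5/7z(1+19/25z) = 1 + z + 19/35z²
  so R(z) = 1 + z + 19/35z².

Need |R(x)|<1, x<0.
x=-1.05: |R|=0.5485
R=1: x+19/35x²=0 ⇒ x=−35/19=-1.8421; min R=1−1/(4·19/35)=0.5395>−1
Confirm numerically:
  x=-1.316: |R|=0.62415 <1
  x=-1.218: |R|=0.58734 <1
  x=-1.050: |R|=0.54850 <1
  x=-0.818: |R|=0.54524 <1
  x=-2.086: |R|=1.27619 >1
  x=-1.963: |R|=1.12883 >1
Stable set (-1.8421, 0).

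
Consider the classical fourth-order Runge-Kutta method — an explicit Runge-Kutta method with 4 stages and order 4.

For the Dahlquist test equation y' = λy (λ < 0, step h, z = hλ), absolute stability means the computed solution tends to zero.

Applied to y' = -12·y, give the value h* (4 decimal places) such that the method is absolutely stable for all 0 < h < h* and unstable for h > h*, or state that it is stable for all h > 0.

On y'=λy, z=hλ:
  order 4, 4-stage ⇒ R(z)=1+z+z^2/2+z^3/6+z^4/24
  (e.g. R(-1.69)=0.27347, |R|=0.27347)

Solve |R(x)|<1 on ℝ⁻.
x=-1.69: |R|=0.2735
|R(-2.35)|=0.5190 |R(-1.21)|=0.3161 |R(-0.54)|=0.5831
Bisect:
  x_lo=-3.2549 |R|=1.9718  x_hi=-0.1945 |R|=0.8233
  mid=-1.72472 |R|=0.27622 →hi
  mid=-2.48983 |R|=0.63856 →hi
  mid=-2.87239 |R|=1.13945 →lo
  mid=-2.68111 |R|=0.85395 →hi
  mid=-2.77675 |R|=0.98719 →hi
  mid=-2.82457 |R|=1.06084 →lo
  mid=-2.80066 |R|=1.02341 →lo
  mid=-2.78870 |R|=1.00515 →lo
  mid=-2.78272 |R|=0.99613 →hi
  ...
  [-2.78534,-2.78515] ⇒ x*=-2.7853
Stable set (-2.7853, 0).

(-2.7853,0); λ=-12 ⇒ h* = 0.2321.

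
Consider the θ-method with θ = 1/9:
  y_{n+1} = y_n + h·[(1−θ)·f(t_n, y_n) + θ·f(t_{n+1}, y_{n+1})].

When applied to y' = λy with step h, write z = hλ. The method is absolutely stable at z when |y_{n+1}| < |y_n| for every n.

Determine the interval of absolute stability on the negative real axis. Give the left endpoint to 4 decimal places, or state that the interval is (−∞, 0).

On y'=λy, z=hλ:
  y_{n+1} = y_n + z·[8/9·y_n + 1/9·y_{n+1}] ⇒ (1 − 1/9z)y_{n+1} = (1 + 8/9z)y_n
  ⇒ R(z) = (1 + 8/9z)/(1 − 1/9z).

Find x<0 with |R(x)|<1.
x=-1.51: |R|=0.2931
R=−1: 1+8/9x = −1+1/9x ⇒ -7/9x=2 ⇒ x=2/(-7/9)=-2.5714
Confirm numerically:
  x=-1.915: |R|=0.57902 <1
  x=-1.377: |R|=0.19428 <1
  x=-1.243: |R|=0.09216 <1
  x=-1.218: |R|=0.07281 <1
  x=-2.917: |R|=1.20299 >1
  x=-2.788: |R|=1.12861 >1
So |R|<1 on (-2.5714, 0).

(-2.5714, 0).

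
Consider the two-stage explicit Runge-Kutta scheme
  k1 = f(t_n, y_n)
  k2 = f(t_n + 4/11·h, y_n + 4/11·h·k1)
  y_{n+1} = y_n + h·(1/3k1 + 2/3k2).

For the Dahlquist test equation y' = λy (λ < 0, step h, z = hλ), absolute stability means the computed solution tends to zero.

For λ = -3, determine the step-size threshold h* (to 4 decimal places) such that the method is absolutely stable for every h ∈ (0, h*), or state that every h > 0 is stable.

(-4.1250,0); λ=-3 ⇒ h* = (33/8)/3 = 1.3750.

With y'=λy (z=hλ):
  k1=λy_n ⇒ h·k1=z·y_n;  k2=λ(1+4/11z)y_n ⇒ h·k2=z(1+4/11z)y_n
  y_{n+1}/y_n = 1 + 1/3z + 2/3z(1+4/11z) = 1 + z + 8/33z²
  R(z) = 1 + z + 8/33z².

Solve |R(x)|<1 on ℝ⁻.
x=-0.47: |R|=0.5836
R=1: x+8/33x²=0 ⇒ x=−33/8=-4.1250; min R=1−1/(4·8/33)=-0.0312>−1
Confirm numerically:
  x=-3.897: |R|=0.78460 <1
  x=-3.637: |R|=0.56973 <1
  x=-3.080: |R|=0.21973 <1
  x=-2.255: |R|=0.02227 <1
  x=-4.647: |R|=1.58806 >1
  x=-4.201: |R|=1.07740 >1
  x=-4.187: |R|=1.06293 >1
Interval (-4.1250, 0).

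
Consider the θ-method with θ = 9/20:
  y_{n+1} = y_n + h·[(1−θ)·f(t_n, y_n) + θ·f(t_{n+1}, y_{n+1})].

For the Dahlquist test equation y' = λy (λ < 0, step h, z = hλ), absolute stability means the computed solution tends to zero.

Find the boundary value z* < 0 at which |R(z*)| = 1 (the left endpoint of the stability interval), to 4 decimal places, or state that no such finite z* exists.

Set f=λy, z=hλ:
  y_{n+1} = y_n + z·[11/20·y_n + 9/20·y_{n+1}] ⇒ (1 − 9/20z)y_{n+1} = (1 + 11/20z)y_n
  so R(z) = (1 + 11/20z)/(1 − 9/20z).

Find x<0 with |R(x)|<1.
x=-0.98: |R|=0.3199
R=−1: 1+11/20x = −1+9/20x ⇒ -1/10x=2 ⇒ x=2/(-1/10)=-20.0000
Confirm numerically:
  x=-19.550: |R|=0.99541 <1
  x=-16.979: |R|=0.96504 <1
  x=-15.604: |R|=0.94520 <1
  x=-20.381: |R|=1.00375 >1
  x=-20.323: |R|=1.00318 >1
Stable set (-20.0000, 0).

z* = -20.0000.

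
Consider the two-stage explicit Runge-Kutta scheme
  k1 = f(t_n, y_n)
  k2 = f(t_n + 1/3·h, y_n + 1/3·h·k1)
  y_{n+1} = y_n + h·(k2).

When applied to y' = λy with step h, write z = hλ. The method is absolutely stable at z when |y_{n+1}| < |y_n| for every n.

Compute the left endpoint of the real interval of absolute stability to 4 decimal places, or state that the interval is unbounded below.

On y'=λy, z=hλ:
  k1=λy_n ⇒ h·k1=z·y_n;  k2=λ(1+1/3z)y_n ⇒ h·k2=z(1+1/3z)y_n
  y_{n+1}/y_n = 1 + z(1+1/3z) = 1 + z + 1/3z²
  so R(z) = 1 + z + 1/3z².

Find x<0 with |R(x)|<1.
x=-0.57: |R|=0.5383
R=1: x+1/3x²=0 ⇒ x=−3=-3.0000; min R=1−1/(4·1/3)=0.2500>−1
Confirm numerically:
  x=-2.883: |R|=0.88756 <1
  x=-2.821: |R|=0.83168 <1
  x=-2.068: |R|=0.35754 <1
  x=-1.676: |R|=0.26033 <1
  x=-3.415: |R|=1.47241 >1
  x=-3.392: |R|=1.44322 >1
Stable set (-3.0000, 0).

left endpoint -3.0000.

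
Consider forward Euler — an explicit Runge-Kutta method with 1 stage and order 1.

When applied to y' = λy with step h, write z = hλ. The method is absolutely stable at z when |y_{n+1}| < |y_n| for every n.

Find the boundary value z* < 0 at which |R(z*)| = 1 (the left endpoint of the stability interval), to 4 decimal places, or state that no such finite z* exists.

z* = -2.0000.

On y'=λy, z=hλ:
  order 1, 1-stage ⇒ R(z)=1+z
  (e.g. R(-1.2)=-0.20000, |R|=0.20000)

Boundary: |R(x)|=1, x<0.
x=-1.2: |R|=0.2000
|R(-1.29)|=0.2900 |R(-0.94)|=0.0600 |R(-0.51)|=0.4900
Bisect:
  x_lo=-2.4946 |R|=1.4946  x_hi=-0.3165 |R|=0.6835
  mid=-1.40554 |R|=0.40554 →hi
  mid=-1.95005 |R|=0.95005 →hi
  mid=-2.22231 |R|=1.22231 →lo
  mid=-2.08618 |R|=1.08618 →lo
  mid=-2.01812 |R|=1.01812 →lo
  mid=-1.98408 |R|=0.98408 →hi
  mid=-2.00110 |R|=1.00110 →lo
  mid=-1.99259 |R|=0.99259 →hi
  ...
  [-2.00004,-1.99990] ⇒ x*=-2.0000
Stable set (-2.0000, 0).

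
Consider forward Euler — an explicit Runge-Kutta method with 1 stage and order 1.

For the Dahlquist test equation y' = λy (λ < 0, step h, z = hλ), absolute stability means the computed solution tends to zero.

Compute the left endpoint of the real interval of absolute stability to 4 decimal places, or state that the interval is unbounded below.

left endpoint -2.0000.

On y'=λy, z=hλ:
  order 1, 1-stage ⇒ R(z)=1+z
  (e.g. R(-0.32)=0.68000, |R|=0.68000)

Need |R(x)|<1, x<0.
x=-0.32: |R|=0.6800
|R(-2.15)|=1.1500 |R(-0.93)|=0.0700 |R(-0.84)|=0.1600
Bisect:
  x_lo=-2.4362 |R|=1.4362  x_hi=-0.3683 |R|=0.6317
  mid=-1.40226 |R|=0.40226 →hi
  mid=-1.91924 |R|=0.91924 →hi
  mid=-2.17773 |R|=1.17773 →lo
  mid=-2.04849 |R|=1.04849 →lo
  mid=-1.98386 |R|=0.98386 →hi
  mid=-2.01618 |R|=1.01618 →lo
  mid=-2.00002 |R|=1.00002 →lo
  mid=-1.99194 |R|=0.99194 →hi
  mid=-1.99598 |R|=0.99598 →hi
  mid=-1.99800 |R|=0.99800 →hi
  ...
  [-2.00002,-1.99989] ⇒ x*=-2.0000
Interval (-2.0000, 0).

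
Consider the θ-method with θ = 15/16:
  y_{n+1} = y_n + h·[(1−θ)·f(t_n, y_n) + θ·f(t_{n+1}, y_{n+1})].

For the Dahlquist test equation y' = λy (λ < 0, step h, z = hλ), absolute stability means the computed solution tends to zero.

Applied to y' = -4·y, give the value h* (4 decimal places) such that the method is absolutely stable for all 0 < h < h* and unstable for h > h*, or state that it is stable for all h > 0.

interval (−∞, 0). Any h>0 works for λ=-4.

On y'=λy, z=hλ:
  y_{n+1} = y_n + z·[1/16·y_n + 15/16·y_{n+1}] ⇒ (1 − 15/16z)y_{n+1} = (1 + 1/16z)y_n
  Hence R(z) = (1 + 1/16z)/(1 − 15/16z).

Need |R(x)|<1, x<0.
x=-1.6: |R|=0.3600
x=-2: |R|=0.3043
x=-10: |R|=0.0361
x=-100: |R|=0.0554
θ=15/16≥1/2 ⇒ |1+1/16x|<|1−15/16x| ∀x<0 ⇒ unbounded interval.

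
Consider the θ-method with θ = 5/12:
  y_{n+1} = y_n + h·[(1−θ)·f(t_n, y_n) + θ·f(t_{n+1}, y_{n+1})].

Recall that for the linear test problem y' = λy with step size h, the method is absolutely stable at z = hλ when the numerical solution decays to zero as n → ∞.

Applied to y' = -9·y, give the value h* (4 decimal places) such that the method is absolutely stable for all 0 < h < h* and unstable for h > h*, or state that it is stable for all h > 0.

On y'=λy, z=hλ:
  y_{n+1} = y_n + z·[7/12·y_n + 5/12·y_{n+1}] ⇒ (1 − 5/12z)y_{n+1} = (1 + 7/12z)y_n
  Hence R(z) = (1 + 7/12z)/(1 − 5/12z).

Find x<0 with |R(x)|<1.
x=-0.76: |R|=0.4228
R=−1: 1+7/12x = −1+5/12x ⇒ -1/6x=2 ⇒ x=2/(-1/6)=-12.0000
Confirm numerically:
  x=-11.685: |R|=0.99105 <1
  x=-9.879: |R|=0.93091 <1
  x=-8.331: |R|=0.86324 <1
  x=-7.977: |R|=0.84493 <1
  x=-12.255: |R|=1.00696 >1
  x=-12.198: |R|=1.00543 >1
  x=-12.081: |R|=1.00224 >1
So |R|<1 on (-12.0000, 0).

(-12.0000,0); λ=-9 ⇒ h* = (12)/9 = 1.3333.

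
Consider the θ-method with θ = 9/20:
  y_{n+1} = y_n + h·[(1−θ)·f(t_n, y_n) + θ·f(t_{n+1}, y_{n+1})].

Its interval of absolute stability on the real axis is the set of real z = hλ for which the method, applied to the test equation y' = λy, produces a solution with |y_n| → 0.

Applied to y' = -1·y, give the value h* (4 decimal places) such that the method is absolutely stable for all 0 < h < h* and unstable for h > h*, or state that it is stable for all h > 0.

Test eqn y'=λy, z=hλ:
  y_{n+1} = y_n + z·[11/20·y_n + 9/20·y_{n+1}] ⇒ (1 − 9/20z)y_{n+1} = (1 + 11/20z)y_n
  Hence R(z) = (1 + 11/20z)/(1 − 9/20z).

Solve |R(x)|<1 on ℝ⁻.
x=-0.59: |R|=0.5338
R=−1: 1+11/20x = −1+9/20x ⇒ -1/10x=2 ⇒ x=2/(-1/10)=-20.0000
Confirm numerically:
  x=-13.186: |R|=0.90173 <1
  x=-12.128: |R|=0.87810 <1
  x=-8.281: |R|=0.75205 <1
  x=-20.359: |R|=1.00353 >1
  x=-20.178: |R|=1.00177 >1
  x=-20.095: |R|=1.00095 >1
Stable set (-20.0000, 0).

(-20.0000,0); λ=-1 ⇒ h* = (20)/1 = 20.0000.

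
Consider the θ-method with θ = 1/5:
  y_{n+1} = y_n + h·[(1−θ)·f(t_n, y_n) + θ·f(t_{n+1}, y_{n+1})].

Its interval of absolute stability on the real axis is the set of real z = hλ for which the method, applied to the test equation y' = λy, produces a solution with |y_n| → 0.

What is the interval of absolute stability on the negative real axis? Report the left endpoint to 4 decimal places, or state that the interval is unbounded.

z∈(-3.3333,0).

On y'=λy, z=hλ:
  y_{n+1} = y_n + z·[4/5·y_n + 1/5·y_{n+1}] ⇒ (1 − 1/5z)y_{n+1} = (1 + 4/5z)y_n
  Hence R(z) = (1 + 4/5z)/(1 − 1/5z).

Solve |R(x)|<1 on ℝ⁻.
x=-0.4: |R|=0.6296
R=−1: 1+4/5x = −1+1/5x ⇒ -3/5x=2 ⇒ x=2/(-3/5)=-3.3333
Confirm numerically:
  x=-3.043: |R|=0.89171 <1
  x=-2.754: |R|=0.77586 <1
  x=-1.640: |R|=0.23494 <1
  x=-3.904: |R|=1.19227 >1
  x=-3.592: |R|=1.09032 >1
Interval (-3.3333, 0).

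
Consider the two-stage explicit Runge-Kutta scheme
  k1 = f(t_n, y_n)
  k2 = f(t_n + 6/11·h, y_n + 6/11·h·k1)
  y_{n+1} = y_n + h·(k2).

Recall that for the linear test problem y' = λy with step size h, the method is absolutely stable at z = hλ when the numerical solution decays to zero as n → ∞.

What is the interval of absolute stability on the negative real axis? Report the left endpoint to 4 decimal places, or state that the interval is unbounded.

Test eqn y'=λy, z=hλ:
  k1=λy_n ⇒ h·k1=z·y_n;  k2=λ(1+6/11z)y_n ⇒ h·k2=z(1+6/11z)y_n
  y_{n+1}/y_n = 1 + z(1+6/11z) = 1 + z + 6/11z²
  Hence R(z) = 1 + z + 6/11z².

Need |R(x)|<1, x<0.
x=-0.61: |R|=0.5930
R=1: x+6/11x²=0 ⇒ x=−11/6=-1.8333; min R=1−1/(4·6/11)=0.5417>−1
Confirm numerically:
  x=-1.686: |R|=0.86451 <1
  x=-1.673: |R|=0.85369 <1
  x=-1.648: |R|=0.83340 <1
  x=-1.333: |R|=0.63621 <1
  x=-2.397: |R|=1.73697 >1
  x=-2.221: |R|=1.46964 >1
  x=-2.205: |R|=1.44701 >1
Stable set (-1.8333, 0).

(-1.8333, 0).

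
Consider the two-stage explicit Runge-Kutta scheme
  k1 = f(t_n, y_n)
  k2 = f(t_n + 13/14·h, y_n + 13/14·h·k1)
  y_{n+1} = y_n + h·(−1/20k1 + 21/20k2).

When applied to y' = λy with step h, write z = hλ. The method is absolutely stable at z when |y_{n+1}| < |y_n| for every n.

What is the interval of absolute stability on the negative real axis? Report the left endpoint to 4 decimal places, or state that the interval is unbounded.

(-1.0256, 0).

Test eqn y'=λy, z=hλ:
  k1=λy_n ⇒ h·k1=z·y_n;  k2=λ(1+13/14z)y_n ⇒ h·k2=z(1+13/14z)y_n
  y_{n+1}/y_n = 1 − 1/20z + 21/20z(1+13/14z) = 1 + z + 39/40z²
  Hence R(z) = 1 + z + 39/40z².

Find x<0 with |R(x)|<1.
x=-0.71: |R|=0.7815
R=1: x+39/40x²=0 ⇒ x=−40/39=-1.0256; min R=1−1/(4·39/40)=0.7436>−1
Confirm numerically:
  x=-0.749: |R|=0.79798 <1
  x=-0.469: |R|=0.74546 <1
  x=-0.454: |R|=0.74696 <1
  x=-1.374: |R|=1.46668 >1
  x=-1.220: |R|=1.23119 >1
  x=-1.155: |R|=1.14567 >1
Interval (-1.0256, 0).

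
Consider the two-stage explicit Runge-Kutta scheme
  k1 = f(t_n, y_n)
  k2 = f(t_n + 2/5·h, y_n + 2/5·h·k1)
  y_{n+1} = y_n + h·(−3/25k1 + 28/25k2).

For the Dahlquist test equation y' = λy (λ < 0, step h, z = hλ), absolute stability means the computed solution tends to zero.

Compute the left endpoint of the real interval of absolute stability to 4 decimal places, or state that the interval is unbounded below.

z* = -2.2321.

On y'=λy, z=hλ:
  k1=λy_n ⇒ h·k1=z·y_n;  k2=λ(1+2/5z)y_n ⇒ h·k2=z(1+2/5z)y_n
  y_{n+1}/y_n = 1 − 3/25z + 28/25z(1+2/5z) = 1 + z + 56/125z²
  Hence R(z) = 1 + z + 56/125z².

Find x<0 with |R(x)|<1.
x=-1.01: |R|=0.4470
R=1: x+56/125x²=0 ⇒ x=−125/56=-2.2321; min R=1−1/(4·56/125)=0.4420>−1
Confirm numerically:
  x=-1.886: |R|=0.70753 <1
  x=-1.637: |R|=0.56354 <1
  x=-1.484: |R|=0.50261 <1
  x=-1.382: |R|=0.47365 <1
  x=-2.713: |R|=1.58445 >1
  x=-2.611: |R|=1.44316 >1
  x=-2.422: |R|=1.20601 >1
Interval (-2.2321, 0).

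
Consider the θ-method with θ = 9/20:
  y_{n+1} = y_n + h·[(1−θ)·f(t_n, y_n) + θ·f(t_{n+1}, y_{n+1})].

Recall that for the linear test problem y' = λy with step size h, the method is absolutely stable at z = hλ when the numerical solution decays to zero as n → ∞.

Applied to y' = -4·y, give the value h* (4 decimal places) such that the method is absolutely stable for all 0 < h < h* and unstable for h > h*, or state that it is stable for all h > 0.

Set f=λy, z=hλ:
  y_{n+1} = y_n + z·[11/20·y_n + 9/20·y_{n+1}] ⇒ (1 − 9/20z)y_{n+1} = (1 + 11/20z)y_n
  Hence R(z) = (1 + 11/20z)/(1 − 9/20z).

Need |R(x)|<1, x<0.
x=-1.46: |R|=0.1189
R=−1: 1+11/20x = −1+9/20x ⇒ -1/10x=2 ⇒ x=2/(-1/10)=-20.0000
Confirm numerically:
  x=-13.577: |R|=0.90966 <1
  x=-12.573: |R|=0.88845 <1
  x=-9.603: |R|=0.80462 <1
  x=-20.418: |R|=1.00410 >1
  x=-20.061: |R|=1.00061 >1
So |R|<1 on (-20.0000, 0).

(-20.0000,0); λ=-4 ⇒ h* = (20)/4 = 5.0000.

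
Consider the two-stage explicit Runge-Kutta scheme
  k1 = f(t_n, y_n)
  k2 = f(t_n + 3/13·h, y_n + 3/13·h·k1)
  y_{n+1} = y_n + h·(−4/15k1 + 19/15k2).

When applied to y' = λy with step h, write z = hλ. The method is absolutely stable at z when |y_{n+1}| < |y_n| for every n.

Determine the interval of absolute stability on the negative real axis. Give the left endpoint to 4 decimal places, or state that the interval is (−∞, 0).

(-3.4211, 0).

Test eqn y'=λy, z=hλ:
  k1=λy_n ⇒ h·k1=z·y_n;  k2=λ(1+3/13z)y_n ⇒ h·k2=z(1+3/13z)y_n
  y_{n+1}/y_n = 1 − 4/15z + 19/15z(1+3/13z) = 1 + z + 19/65z²
  R(z) = 1 + z + 19/65z².

Solve |R(x)|<1 on ℝ⁻.
x=-1.49: |R|=0.1590
R=1: x+19/65x²=0 ⇒ x=−65/19=-3.4211; min R=1−1/(4·19/65)=0.1447>−1
Confirm numerically:
  x=-3.095: |R|=0.70502 <1
  x=-2.004: |R|=0.16991 <1
  x=-1.812: |R|=0.14775 <1
  x=-3.951: |R|=1.61204 >1
  x=-3.742: |R|=1.35106 >1
  x=-3.728: |R|=1.33449 >1
Interval (-3.4211, 0).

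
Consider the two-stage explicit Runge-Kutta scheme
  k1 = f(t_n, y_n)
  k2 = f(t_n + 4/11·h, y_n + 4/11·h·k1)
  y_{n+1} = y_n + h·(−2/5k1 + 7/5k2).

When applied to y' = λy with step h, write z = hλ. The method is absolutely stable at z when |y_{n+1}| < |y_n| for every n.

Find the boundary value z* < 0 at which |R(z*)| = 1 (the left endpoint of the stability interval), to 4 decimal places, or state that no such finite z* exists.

left endpoint -1.9643.

On y'=λy, z=hλ:
  k1=λy_n ⇒ h·k1=z·y_n;  k2=λ(1+4/11z)y_n ⇒ h·k2=z(1+4/11z)y_n
  y_{n+1}/y_n = 1 − 2/5z + 7/5z(1+4/11z) = 1 + z + 28/55z²
  Hence R(z) = 1 + z + 28/55z².

Solve |R(x)|<1 on ℝ⁻.
x=-1.47: |R|=0.6301
R=1: x+28/55x²=0 ⇒ x=−55/28=-1.9643; min R=1−1/(4·28/55)=0.5089>−1
Confirm numerically:
  x=-1.537: |R|=0.66566 <1
  x=-1.309: |R|=0.56332 <1
  x=-0.983: |R|=0.50893 <1
  x=-0.967: |R|=0.50905 <1
  x=-2.553: |R|=1.76516 >1
  x=-2.003: |R|=1.03948 >1
So |R|<1 on (-1.9643, 0).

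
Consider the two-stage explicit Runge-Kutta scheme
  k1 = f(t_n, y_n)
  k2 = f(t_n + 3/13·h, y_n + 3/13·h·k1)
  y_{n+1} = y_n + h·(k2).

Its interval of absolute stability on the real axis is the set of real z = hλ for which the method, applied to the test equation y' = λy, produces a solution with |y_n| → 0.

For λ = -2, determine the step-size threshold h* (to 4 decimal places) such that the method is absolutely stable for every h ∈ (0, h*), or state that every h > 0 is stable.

On y'=λy, z=hλ:
  k1=λy_n ⇒ h·k1=z·y_n;  k2=λ(1+3/13z)y_n ⇒ h·k2=z(1+3/13z)y_n
  y_{n+1}/y_n = 1 + z(1+3/13z) = 1 + z + 3/13z²
  so R(z) = 1 + z + 3/13z².

Need |R(x)|<1, x<0.
x=-0.61: |R|=0.4759
R=1: x+3/13x²=0 ⇒ x=−13/3=-4.3333; min R=1−1/(4·3/13)=-0.0833>−1
Confirm numerically:
  x=-3.803: |R|=0.53457 <1
  x=-3.499: |R|=0.32631 <1
  x=-2.838: |R|=0.02067 <1
  x=-4.390: |R|=1.05741 >1
  x=-4.387: |R|=1.05433 >1
Interval (-4.3333, 0).

(-4.3333,0); λ=-2 ⇒ h* = (13/3)/2 = 2.1667.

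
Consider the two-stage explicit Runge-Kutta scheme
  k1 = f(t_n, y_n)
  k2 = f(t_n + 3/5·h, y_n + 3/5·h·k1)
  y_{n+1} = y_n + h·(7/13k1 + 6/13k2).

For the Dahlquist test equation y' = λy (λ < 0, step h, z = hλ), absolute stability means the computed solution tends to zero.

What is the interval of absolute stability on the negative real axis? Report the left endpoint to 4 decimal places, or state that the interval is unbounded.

With y'=λy (z=hλ):
  k1=λy_n ⇒ h·k1=z·y_n;  k2=λ(1+3/5z)y_n ⇒ h·k2=z(1+3/5z)y_n
  y_{n+1}/y_n = 1 + 7/13z + 6/13z(1+3/5z) = 1 + z + 18/65z²
  Hence R(z) = 1 + z + 18/65z².

Solve |R(x)|<1 on ℝ⁻.
x=-0.41: |R|=0.6366
R=1: x+18/65x²=0 ⇒ x=−65/18=-3.6111; min R=1−1/(4·18/65)=0.0972>−1
Confirm numerically:
  x=-2.721: |R|=0.32929 <1
  x=-2.297: |R|=0.16410 <1
  x=-1.814: |R|=0.09724 <1
  x=-1.545: |R|=0.11602 <1
  x=-4.099: |R|=1.55381 >1
  x=-3.874: |R|=1.28203 >1
  x=-3.842: |R|=1.24565 >1
Stable set (-3.6111, 0).

z∈(-3.6111,0).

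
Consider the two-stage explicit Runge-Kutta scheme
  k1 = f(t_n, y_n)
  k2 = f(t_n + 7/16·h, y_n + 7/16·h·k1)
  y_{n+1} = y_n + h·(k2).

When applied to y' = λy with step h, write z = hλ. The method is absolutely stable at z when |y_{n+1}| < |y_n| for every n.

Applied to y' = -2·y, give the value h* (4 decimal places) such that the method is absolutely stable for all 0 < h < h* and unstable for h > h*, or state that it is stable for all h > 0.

With y'=λy (z=hλ):
  k1=λy_n ⇒ h·k1=z·y_n;  k2=λ(1+7/16z)y_n ⇒ h·k2=z(1+7/16z)y_n
  y_{n+1}/y_n = 1 + z(1+7/16z) = 1 + z + 7/16z²
  Hence R(z) = 1 + z + 7/16z².

Boundary: |R(x)|=1, x<0.
x=-0.72: |R|=0.5068
R=1: x+7/16x²=0 ⇒ x=−16/7=-2.2857; min R=1−1/(4·7/16)=0.4286>−1
Confirm numerically:
  x=-1.842: |R|=0.64242 <1
  x=-1.792: |R|=0.61293 <1
  x=-1.226: |R|=0.43160 <1
  x=-2.801: |R|=1.63145 >1
  x=-2.571: |R|=1.32089 >1
  x=-2.402: |R|=1.12220 >1
Stable set (-2.2857, 0).

(-2.2857,0); λ=-2 ⇒ h* = (16/7)/2 = 1.1429.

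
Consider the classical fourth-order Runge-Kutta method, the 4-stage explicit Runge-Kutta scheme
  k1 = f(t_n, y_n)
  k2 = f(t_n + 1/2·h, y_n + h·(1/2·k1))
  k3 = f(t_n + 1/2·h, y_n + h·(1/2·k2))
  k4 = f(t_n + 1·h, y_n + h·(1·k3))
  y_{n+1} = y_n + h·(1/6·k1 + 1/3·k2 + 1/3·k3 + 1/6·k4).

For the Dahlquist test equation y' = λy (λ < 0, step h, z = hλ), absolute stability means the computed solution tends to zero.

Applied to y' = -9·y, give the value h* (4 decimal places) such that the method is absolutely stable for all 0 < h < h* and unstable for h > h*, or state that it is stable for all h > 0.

On y'=λy, z=hλ:
  order 4, 4-stage ⇒ R(z)=1+z+z^2/2+z^3/6+z^4/24
  (e.g. R(-1.69)=0.27347, |R|=0.27347)

Need |R(x)|<1, x<0.
x=-1.69: |R|=0.2735
|R(-2.65)|=0.8145 |R(-2.54)|=0.6889 |R(-2.43)|=0.5838
Bisect:
  x_lo=-3.1843 |R|=1.7882  x_hi=-0.3295 |R|=0.7193
  mid=-1.75691 |R|=0.27960 →hi
  mid=-2.47061 |R|=0.62035 →hi
  mid=-2.82746 |R|=1.06545 →lo
  mid=-2.64903 |R|=0.81326 →hi
  mid=-2.73824 |R|=0.93135 →hi
  mid=-2.78285 |R|=0.99632 →hi
  mid=-2.80515 |R|=1.03036 →lo
  ...
  [-2.78546,-2.78529] ⇒ x*=-2.7853
Stable set (-2.7853, 0).

(-2.7853,0); λ=-9 ⇒ h* = 0.3095.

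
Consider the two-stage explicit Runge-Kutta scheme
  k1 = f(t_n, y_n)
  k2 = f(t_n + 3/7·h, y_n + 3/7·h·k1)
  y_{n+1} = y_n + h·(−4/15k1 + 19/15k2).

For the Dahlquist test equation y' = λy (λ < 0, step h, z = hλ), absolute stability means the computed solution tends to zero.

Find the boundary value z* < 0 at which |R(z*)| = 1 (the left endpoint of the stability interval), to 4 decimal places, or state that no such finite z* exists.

z* = -1.8421.

On y'=λy, z=hλ:
  k1=λy_n ⇒ h·k1=z·y_n;  k2=λ(1+3/7z)y_n ⇒ h·k2=z(1+3/7z)y_n
  y_{n+1}/y_n = 1 − 4/15z + 19/15z(1+3/7z) = 1 + z + 19/35z²
  so R(z) = 1 + z + 19/35z².

Solve |R(x)|<1 on ℝ⁻.
x=-0.82: |R|=0.5450
R=1: x+19/35x²=0 ⇒ x=−35/19=-1.8421; min R=1−1/(4·19/35)=0.5395>−1
Confirm numerically:
  x=-0.975: |R|=0.54105 <1
  x=-0.935: |R|=0.53958 <1
  x=-0.756: |R|=0.55426 <1
  x=-2.273: |R|=1.53169 >1
  x=-2.074: |R|=1.26109 >1
  x=-1.993: |R|=1.16326 >1
So |R|<1 on (-1.8421, 0).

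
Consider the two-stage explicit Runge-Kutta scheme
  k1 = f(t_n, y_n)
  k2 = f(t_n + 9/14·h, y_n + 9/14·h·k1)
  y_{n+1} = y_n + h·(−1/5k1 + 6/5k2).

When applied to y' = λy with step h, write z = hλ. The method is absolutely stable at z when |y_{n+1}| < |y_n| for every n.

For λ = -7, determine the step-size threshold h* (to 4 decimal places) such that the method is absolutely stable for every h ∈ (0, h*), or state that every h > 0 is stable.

(-1.2963,0); λ=-7 ⇒ h* = (35/27)/7 = 0.1852.

Test eqn y'=λy, z=hλ:
  k1=λy_n ⇒ h·k1=z·y_n;  k2=λ(1+9/14z)y_n ⇒ h·k2=z(1+9/14z)y_n
  y_{n+1}/y_n = 1 − 1/5z + 6/5z(1+9/14z) = 1 + z + 27/35z²
  ⇒ R(z) = 1 + z + 27/35z².

Boundary: |R(x)|=1, x<0.
x=-0.9: |R|=0.7249
R=1: x+27/35x²=0 ⇒ x=−35/27=-1.2963; min R=1−1/(4·27/35)=0.6759>−1
Confirm numerically:
  x=-1.213: |R|=0.92206 <1
  x=-0.929: |R|=0.73677 <1
  x=-0.608: |R|=0.67717 <1
  x=-0.578: |R|=0.67972 <1
  x=-1.704: |R|=1.53593 >1
  x=-1.597: |R|=1.37046 >1
  x=-1.590: |R|=1.36025 >1
Interval (-1.2963, 0).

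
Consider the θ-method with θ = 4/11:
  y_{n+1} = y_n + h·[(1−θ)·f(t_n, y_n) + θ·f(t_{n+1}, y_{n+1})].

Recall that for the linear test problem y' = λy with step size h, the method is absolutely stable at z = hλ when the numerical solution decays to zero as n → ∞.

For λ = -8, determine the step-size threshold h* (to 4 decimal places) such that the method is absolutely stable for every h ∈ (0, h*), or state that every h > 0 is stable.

(-7.3333,0); λ=-8 ⇒ h* = (22/3)/8 = 0.9167.

Set f=λy, z=hλ:
  y_{n+1} = y_n + z·[7/11·y_n + 4/11·y_{n+1}] ⇒ (1 − 4/11z)y_{n+1} = (1 + 7/11z)y_n
  ⇒ R(z) = (1 + 7/11z)/(1 − 4/11z).

Find x<0 with |R(x)|<1.
x=-0.33: |R|=0.7054
R=−1: 1+7/11x = −1+4/11x ⇒ -3/11x=2 ⇒ x=2/(-3/11)=-7.3333
Confirm numerically:
  x=-6.868: |R|=0.96371 <1
  x=-6.600: |R|=0.94118 <1
  x=-4.636: |R|=0.72610 <1
  x=-3.493: |R|=0.53864 <1
  x=-7.715: |R|=1.02735 >1
  x=-7.640: |R|=1.02214 >1
Stable set (-7.3333, 0).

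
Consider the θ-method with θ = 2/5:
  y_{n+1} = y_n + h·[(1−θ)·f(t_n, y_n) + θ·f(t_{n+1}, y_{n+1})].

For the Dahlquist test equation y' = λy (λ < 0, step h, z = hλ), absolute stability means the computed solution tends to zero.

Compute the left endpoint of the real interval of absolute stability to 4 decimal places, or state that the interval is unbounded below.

With y'=λy (z=hλ):
  y_{n+1} = y_n + z·[3/5·y_n + 2/5·y_{n+1}] ⇒ (1 − 2/5z)y_{n+1} = (1 + 3/5z)y_n
  Hence R(z) = (1 + 3/5z)/(1 − 2/5z).

Boundary: |R(x)|=1, x<0.
x=-0.48: |R|=0.5973
R=−1: 1+3/5x = −1+2/5x ⇒ -1/5x=2 ⇒ x=2/(-1/5)=-10.0000
Confirm numerically:
  x=-7.641: |R|=0.88369 <1
  x=-7.173: |R|=0.85387 <1
  x=-7.067: |R|=0.84671 <1
  x=-5.319: |R|=0.70067 <1
  x=-10.152: |R|=1.00601 >1
  x=-10.148: |R|=1.00585 >1
  x=-10.077: |R|=1.00306 >1
So |R|<1 on (-10.0000, 0).

left endpoint -10.0000.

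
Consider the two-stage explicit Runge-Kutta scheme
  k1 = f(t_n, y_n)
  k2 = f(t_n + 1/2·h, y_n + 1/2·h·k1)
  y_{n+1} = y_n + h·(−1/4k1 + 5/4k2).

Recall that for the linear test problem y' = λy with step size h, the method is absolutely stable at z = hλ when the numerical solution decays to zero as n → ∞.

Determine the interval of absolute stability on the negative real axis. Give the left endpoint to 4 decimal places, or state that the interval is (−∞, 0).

z∈(-1.6000,0).

With y'=λy (z=hλ):
  k1=λy_n ⇒ h·k1=z·y_n;  k2=λ(1+1/2z)y_n ⇒ h·k2=z(1+1/2z)y_n
  y_{n+1}/y_n = 1 − 1/4z + 5/4z(1+1/2z) = 1 + z + 5/8z²
  ⇒ R(z) = 1 + z + 5/8z².

Find x<0 with |R(x)|<1.
x=-0.56: |R|=0.6360
R=1: x+5/8x²=0 ⇒ x=−8/5=-1.6000; min R=1−1/(4·5/8)=0.6000>−1
Confirm numerically:
  x=-1.306: |R|=0.76002 <1
  x=-1.289: |R|=0.74945 <1
  x=-0.889: |R|=0.60495 <1
  x=-0.757: |R|=0.60116 <1
  x=-1.918: |R|=1.38120 >1
  x=-1.665: |R|=1.06764 >1
Stable set (-1.6000, 0).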